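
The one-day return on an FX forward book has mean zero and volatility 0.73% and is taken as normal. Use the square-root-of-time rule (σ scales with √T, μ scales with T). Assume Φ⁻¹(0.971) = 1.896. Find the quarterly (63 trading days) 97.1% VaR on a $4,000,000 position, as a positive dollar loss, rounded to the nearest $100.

σ_{63d} = 0.73% × √63 = 5.794%.
VaR = 1.896 × 5.794% = 10.985%.
On $4,000,000: 0.10985 × $4,000,000 = $439,400.

$439,400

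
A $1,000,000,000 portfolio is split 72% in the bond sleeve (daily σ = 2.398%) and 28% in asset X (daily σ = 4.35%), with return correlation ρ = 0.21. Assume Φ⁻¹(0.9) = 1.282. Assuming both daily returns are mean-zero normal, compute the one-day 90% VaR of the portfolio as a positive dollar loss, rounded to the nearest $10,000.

$29,650,000

σ_p² = 0.72²·2.398² + 0.28²·4.35² + 2·0.21·0.72·0.28·2.398·4.35 = 5.3478 (%²).
σ_p = √5.3478 = 2.313%.
VaR = 1.282 × 2.313% = 2.965%; on $1,000,000,000 that is $29,650,000.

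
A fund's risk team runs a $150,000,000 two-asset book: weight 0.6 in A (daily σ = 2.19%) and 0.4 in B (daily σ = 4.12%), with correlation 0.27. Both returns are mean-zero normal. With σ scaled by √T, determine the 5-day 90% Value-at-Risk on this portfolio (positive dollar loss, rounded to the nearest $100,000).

$10,200,000

σ_p = √(0.6²·2.19² + 0.4²·4.12² + 2·0.27·0.6·0.4·2.19·4.12) = 2.369%.
σ_{5d} = 2.369% × √5 = 5.297%.
z(90%) = 1.282.
VaR = 1.282 × 5.297% = 6.791%; on $150,000,000 that is $10,186,500.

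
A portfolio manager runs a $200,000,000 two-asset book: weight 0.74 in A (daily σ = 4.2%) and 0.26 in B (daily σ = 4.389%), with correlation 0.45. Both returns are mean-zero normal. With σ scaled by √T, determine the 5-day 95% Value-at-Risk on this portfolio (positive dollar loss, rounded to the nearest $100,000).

$27,700,000

σ_p = √(0.74²·4.2² + 0.26²·4.389² + 2·0.45·0.74·0.26·4.2·4.389) = 3.762%.
σ_{5d} = 3.762% × √5 = 8.412%.
z(95%) = 1.645.
VaR = 1.645 × 8.412% = 13.838%; on $200,000,000 that is $27,676,000.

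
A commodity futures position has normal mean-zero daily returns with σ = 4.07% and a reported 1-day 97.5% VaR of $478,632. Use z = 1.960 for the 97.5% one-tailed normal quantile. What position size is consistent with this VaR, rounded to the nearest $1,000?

$6,000,000

VaR as a fraction of value: z·σ = 1.960 × 4.07% = 7.9772%.
Position = $478,632 / 0.079772 = $6,000,000.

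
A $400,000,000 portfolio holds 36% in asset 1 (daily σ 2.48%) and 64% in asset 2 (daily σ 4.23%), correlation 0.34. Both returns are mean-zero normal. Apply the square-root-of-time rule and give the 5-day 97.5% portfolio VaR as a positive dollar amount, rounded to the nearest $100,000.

$54,800,000

σ_p = √(0.36²·2.48² + 0.64²·4.23² + 2·0.34·0.36·0.64·2.48·4.23) = 3.126%.
σ_{5d} = 3.126% × √5 = 6.990%.
z(97.5%) = 1.960.
VaR = 1.960 × 6.990% = 13.700%; on $400,000,000 that is $54,800,000.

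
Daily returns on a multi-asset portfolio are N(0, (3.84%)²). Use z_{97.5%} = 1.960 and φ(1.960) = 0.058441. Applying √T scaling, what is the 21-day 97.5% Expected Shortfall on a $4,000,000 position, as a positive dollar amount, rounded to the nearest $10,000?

σ_{21d} = 3.84% × √21 = 17.597%.
ES multiplier = φ(z)/(1−α) = 0.058441/0.025 = 2.338.
ES = 17.597% × 2.338 = 41.142%; on $4,000,000: $1,645,680.

$1,650,000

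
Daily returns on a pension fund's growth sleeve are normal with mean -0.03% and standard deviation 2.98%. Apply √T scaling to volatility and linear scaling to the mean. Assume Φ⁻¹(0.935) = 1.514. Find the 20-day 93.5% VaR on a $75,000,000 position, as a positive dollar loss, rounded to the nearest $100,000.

σ_{20d} = 2.98% × √20 = 13.327%; μ_{20d} = 20 × -0.03% = -0.600%.
VaR = −(-0.600%) + 1.514 × 13.327% = 20.777%.
On $75,000,000: 0.20777 × $75,000,000 = $15,582,750.

$15,600,000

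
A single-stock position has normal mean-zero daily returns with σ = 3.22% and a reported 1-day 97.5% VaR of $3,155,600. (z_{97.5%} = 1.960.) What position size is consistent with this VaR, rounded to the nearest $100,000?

$50,000,000

VaR as a fraction of value: z·σ = 1.960 × 3.22% = 6.3112%.
Position = $3,155,600 / 0.063112 = $50,000,000.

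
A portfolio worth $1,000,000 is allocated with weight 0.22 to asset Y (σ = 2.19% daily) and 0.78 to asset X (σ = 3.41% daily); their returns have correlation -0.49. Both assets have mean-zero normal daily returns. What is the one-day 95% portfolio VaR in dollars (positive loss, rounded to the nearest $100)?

$40,500

σ_p² = 0.22²·2.19² + 0.78²·3.41² + 2·-0.49·0.22·0.78·2.19·3.41 = 6.0508 (%²).
σ_p = √6.0508 = 2.460%.
At 95%, z = 1.645.
VaR = 1.645 × 2.460% = 4.047%; on $1,000,000 that is $40,470.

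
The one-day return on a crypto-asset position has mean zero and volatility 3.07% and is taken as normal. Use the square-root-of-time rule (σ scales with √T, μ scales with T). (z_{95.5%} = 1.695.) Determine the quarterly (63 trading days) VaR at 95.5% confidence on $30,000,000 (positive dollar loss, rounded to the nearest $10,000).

σ_{63d} = 3.07% × √63 = 24.367%.
VaR = 1.695 × 24.367% = 41.302%.
On $30,000,000: 0.41302 × $30,000,000 = $12,390,600.

$12,390,000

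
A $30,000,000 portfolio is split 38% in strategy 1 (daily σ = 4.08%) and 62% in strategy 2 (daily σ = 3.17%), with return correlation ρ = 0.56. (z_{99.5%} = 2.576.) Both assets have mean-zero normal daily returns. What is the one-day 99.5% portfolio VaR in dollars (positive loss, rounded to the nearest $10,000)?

σ_p² = 0.38²·4.08² + 0.62²·3.17² + 2·0.56·0.38·0.62·4.08·3.17 = 9.6794 (%²).
σ_p = √9.6794 = 3.111%.
VaR = 2.576 × 3.111% = 8.014%; on $30,000,000 that is $2,404,200.

$2,400,000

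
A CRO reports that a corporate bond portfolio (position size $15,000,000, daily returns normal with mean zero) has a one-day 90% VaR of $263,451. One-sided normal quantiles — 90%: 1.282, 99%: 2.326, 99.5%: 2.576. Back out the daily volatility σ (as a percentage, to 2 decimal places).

1.37%

VaR as a fraction: $263,451 / $15,000,000 = 1.756%.
σ = VaR / z = 1.756% / 1.282 = 1.370%.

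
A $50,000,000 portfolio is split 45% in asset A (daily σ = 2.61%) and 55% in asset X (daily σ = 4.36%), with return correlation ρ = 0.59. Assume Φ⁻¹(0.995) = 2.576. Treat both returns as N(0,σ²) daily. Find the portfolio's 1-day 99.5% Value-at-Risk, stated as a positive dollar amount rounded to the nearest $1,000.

σ_p² = 0.45²·2.61² + 0.55²·4.36² + 2·0.59·0.45·0.55·2.61·4.36 = 10.4533 (%²).
σ_p = √10.4533 = 3.233%.
VaR = 2.576 × 3.233% = 8.328%; on $50,000,000 that is $4,164,000.

$4,164,000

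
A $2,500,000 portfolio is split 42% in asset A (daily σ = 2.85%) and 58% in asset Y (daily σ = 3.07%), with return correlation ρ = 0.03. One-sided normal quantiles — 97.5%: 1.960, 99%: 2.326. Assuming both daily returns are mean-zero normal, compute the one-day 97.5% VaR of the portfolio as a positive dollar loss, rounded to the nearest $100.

σ_p² = 0.42²·2.85² + 0.58²·3.07² + 2·0.03·0.42·0.58·2.85·3.07 = 4.7312 (%²).
σ_p = √4.7312 = 2.175%.
VaR = 1.960 × 2.175% = 4.263%; on $2,500,000 that is $106,575.

$106,600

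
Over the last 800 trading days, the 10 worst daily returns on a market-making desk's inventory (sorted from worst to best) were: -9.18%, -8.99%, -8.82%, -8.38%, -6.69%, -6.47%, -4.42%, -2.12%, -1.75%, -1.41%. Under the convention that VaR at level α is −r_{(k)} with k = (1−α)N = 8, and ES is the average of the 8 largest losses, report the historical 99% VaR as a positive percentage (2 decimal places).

2.12%

k = 8; the 8th lowest return is -2.12%, so VaR = 2.12%.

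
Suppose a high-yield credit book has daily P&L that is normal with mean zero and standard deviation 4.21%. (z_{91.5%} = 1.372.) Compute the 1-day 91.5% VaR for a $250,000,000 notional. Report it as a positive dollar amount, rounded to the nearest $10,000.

VaR = z·σ = 1.372 × 4.21% = 5.776%.
On $250,000,000: 0.05776 × $250,000,000 = $14,440,000.

$14,440,000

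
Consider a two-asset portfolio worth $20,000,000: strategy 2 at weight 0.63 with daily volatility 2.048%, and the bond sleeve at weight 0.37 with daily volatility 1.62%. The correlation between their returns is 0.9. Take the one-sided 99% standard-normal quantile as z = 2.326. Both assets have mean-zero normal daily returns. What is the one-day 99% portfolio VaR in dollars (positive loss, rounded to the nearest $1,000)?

$860,000

σ_p² = 0.63²·2.048² + 0.37²·1.62² + 2·0.9·0.63·0.37·2.048·1.62 = 3.4161 (%²).
σ_p = √3.4161 = 1.848%.
VaR = 2.326 × 1.848% = 4.298%; on $20,000,000 that is $859,600.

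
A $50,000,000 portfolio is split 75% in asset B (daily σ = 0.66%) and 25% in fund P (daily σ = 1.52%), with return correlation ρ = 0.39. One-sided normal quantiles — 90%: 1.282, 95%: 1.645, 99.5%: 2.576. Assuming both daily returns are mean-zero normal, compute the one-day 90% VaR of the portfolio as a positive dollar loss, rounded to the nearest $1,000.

σ_p² = 0.75²·0.66² + 0.25²·1.52² + 2·0.39·0.75·0.25·0.66·1.52 = 0.5361 (%²).
σ_p = √0.5361 = 0.732%.
VaR = 1.282 × 0.732% = 0.938%; on $50,000,000 that is $469,000.

$469,000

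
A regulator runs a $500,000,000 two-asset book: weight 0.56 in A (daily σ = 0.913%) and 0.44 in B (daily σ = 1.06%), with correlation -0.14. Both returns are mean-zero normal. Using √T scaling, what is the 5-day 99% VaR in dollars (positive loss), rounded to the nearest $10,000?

$16,700,000

σ_p = √(0.56²·0.913² + 0.44²·1.06² + 2·-0.14·0.56·0.44·0.913·1.06) = 0.642%.
σ_{5d} = 0.642% × √5 = 1.436%.
z(99%) = 2.326.
VaR = 2.326 × 1.436% = 3.340%; on $500,000,000 that is $16,700,000.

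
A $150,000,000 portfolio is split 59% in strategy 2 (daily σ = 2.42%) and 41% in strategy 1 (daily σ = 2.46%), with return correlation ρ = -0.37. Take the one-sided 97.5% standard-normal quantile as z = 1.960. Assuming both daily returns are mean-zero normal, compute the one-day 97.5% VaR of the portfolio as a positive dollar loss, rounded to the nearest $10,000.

σ_p² = 0.59²·2.42² + 0.41²·2.46² + 2·-0.37·0.59·0.41·2.42·2.46 = 1.9902 (%²).
σ_p = √1.9902 = 1.411%.
VaR = 1.960 × 1.411% = 2.766%; on $150,000,000 that is $4,149,000.

$4,150,000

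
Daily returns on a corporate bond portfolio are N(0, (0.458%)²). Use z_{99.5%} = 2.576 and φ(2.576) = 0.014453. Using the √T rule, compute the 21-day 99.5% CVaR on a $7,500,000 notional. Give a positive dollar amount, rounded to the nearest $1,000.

σ_{21d} = 0.458% × √21 = 2.099%.
ES multiplier = φ(z)/(1−α) = 0.014453/0.005 = 2.891.
ES = 2.099% × 2.891 = 6.068%; on $7,500,000: $455,100.

$455,000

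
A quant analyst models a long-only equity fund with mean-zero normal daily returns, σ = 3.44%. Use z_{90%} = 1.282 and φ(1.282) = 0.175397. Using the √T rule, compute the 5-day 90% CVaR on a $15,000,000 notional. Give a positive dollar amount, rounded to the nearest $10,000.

$2,020,000

σ_{5d} = 3.44% × √5 = 7.692%.
ES multiplier = φ(z)/(1−α) = 0.175397/0.1 = 1.754.
ES = 7.692% × 1.754 = 13.492%; on $15,000,000: $2,023,800.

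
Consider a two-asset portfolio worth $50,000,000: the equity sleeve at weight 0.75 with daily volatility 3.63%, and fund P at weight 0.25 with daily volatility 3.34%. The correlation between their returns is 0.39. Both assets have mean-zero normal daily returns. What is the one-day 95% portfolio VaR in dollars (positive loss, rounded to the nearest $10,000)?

$2,590,000

σ_p² = 0.75²·3.63² + 0.25²·3.34² + 2·0.39·0.75·0.25·3.63·3.34 = 9.8824 (%²).
σ_p = √9.8824 = 3.144%.
At 95%, z = 1.645.
VaR = 1.645 × 3.144% = 5.172%; on $50,000,000 that is $2,586,000.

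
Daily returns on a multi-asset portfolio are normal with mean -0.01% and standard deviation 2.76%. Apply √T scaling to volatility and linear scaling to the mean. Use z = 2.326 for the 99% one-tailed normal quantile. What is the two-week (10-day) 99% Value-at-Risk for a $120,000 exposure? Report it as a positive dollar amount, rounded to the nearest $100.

$24,500

σ_{10d} = 2.76% × √10 = 8.728%; μ_{10d} = 10 × -0.01% = -0.100%.
VaR = −(-0.100%) + 2.326 × 8.728% = 20.401%.
On $120,000: 0.20401 × $120,000 = $24,481.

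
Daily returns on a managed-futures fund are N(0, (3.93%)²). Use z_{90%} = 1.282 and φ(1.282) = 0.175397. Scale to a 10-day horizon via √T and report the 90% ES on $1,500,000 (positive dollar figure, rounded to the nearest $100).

σ_{10d} = 3.93% × √10 = 12.428%.
ES multiplier = φ(z)/(1−α) = 0.175397/0.1 = 1.754.
ES = 12.428% × 1.754 = 21.799%; on $1,500,000: $326,985.

$327,000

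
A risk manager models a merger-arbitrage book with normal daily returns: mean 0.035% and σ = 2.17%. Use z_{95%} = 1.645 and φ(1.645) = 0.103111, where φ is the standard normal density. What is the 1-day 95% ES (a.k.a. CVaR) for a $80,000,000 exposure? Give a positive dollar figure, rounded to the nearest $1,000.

Tail multiplier: φ(z)/(1−α) = 0.103111 / 0.05 = 2.062.
ES = −(0.035%) + 2.17% × 2.062 = 4.440%.
On $80,000,000: 0.04440 × $80,000,000 = $3,552,000.

$3,552,000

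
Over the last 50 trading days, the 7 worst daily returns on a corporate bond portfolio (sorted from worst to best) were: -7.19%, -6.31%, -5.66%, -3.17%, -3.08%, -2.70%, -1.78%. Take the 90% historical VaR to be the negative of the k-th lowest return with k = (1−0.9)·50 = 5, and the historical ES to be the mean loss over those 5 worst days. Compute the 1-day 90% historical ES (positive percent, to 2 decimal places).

5.08%

The 5 worst returns sum to -25.41%.
ES = −(-25.41%) / 5 = 5.082% ≈ 5.08%.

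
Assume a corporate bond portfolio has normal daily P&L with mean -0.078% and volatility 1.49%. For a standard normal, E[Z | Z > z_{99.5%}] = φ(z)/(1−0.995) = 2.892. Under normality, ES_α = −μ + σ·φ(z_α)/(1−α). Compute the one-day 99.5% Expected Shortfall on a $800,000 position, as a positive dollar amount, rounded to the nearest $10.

ES = −(-0.078%) + 1.49% × 2.892 = 4.387%.
On $800,000: 0.04387 × $800,000 = $35,096.

$35,100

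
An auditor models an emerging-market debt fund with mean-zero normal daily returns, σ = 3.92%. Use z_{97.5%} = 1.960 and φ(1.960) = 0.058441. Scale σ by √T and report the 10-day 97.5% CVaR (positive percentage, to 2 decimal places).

σ_{10d} = 3.92% × √10 = 12.396%.
ES multiplier = φ(z)/(1−α) = 0.058441/0.025 = 2.338.
ES = 12.396% × 2.338 = 28.982%.

28.98%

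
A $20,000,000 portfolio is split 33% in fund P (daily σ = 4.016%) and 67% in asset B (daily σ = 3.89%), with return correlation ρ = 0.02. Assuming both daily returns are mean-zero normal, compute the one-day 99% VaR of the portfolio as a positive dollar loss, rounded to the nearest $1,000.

σ_p² = 0.33²·4.016² + 0.67²·3.89² + 2·0.02·0.33·0.67·4.016·3.89 = 8.6873 (%²).
σ_p = √8.6873 = 2.947%.
At 99%, z = 2.326.
VaR = 2.326 × 2.947% = 6.855%; on $20,000,000 that is $1,371,000.

$1,371,000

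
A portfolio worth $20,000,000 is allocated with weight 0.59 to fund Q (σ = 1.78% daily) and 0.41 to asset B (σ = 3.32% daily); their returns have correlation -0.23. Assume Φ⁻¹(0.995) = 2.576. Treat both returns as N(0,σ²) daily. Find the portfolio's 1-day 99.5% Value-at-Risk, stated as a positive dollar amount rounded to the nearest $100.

σ_p² = 0.59²·1.78² + 0.41²·3.32² + 2·-0.23·0.59·0.41·1.78·3.32 = 2.2982 (%²).
σ_p = √2.2982 = 1.516%.
VaR = 2.576 × 1.516% = 3.905%; on $20,000,000 that is $781,000.

$781,000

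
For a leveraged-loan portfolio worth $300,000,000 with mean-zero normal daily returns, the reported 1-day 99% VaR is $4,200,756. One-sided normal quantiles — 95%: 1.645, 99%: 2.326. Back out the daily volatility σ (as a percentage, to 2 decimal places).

0.60%

VaR as a fraction: $4,200,756 / $300,000,000 = 1.400%.
σ = VaR / z = 1.400% / 2.326 = 0.602%.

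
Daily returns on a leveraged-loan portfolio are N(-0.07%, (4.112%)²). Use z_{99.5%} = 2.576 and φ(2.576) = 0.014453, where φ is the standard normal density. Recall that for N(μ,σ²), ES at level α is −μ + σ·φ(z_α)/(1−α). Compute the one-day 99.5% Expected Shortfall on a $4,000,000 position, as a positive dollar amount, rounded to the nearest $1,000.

Tail multiplier: φ(z)/(1−α) = 0.014453 / 0.005 = 2.891.
ES = −(-0.07%) + 4.112% × 2.891 = 11.958%.
On $4,000,000: 0.11958 × $4,000,000 = $478,320.

$478,000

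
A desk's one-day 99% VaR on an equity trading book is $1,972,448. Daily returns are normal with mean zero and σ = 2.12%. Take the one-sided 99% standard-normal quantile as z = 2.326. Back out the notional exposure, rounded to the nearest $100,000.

$40,000,000

VaR as a fraction of value: z·σ = 2.326 × 2.12% = 4.93112%.
Position = $1,972,448 / 0.0493112 = $40,000,000.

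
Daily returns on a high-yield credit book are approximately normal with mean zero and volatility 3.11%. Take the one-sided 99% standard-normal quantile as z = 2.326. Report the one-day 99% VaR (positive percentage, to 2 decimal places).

7.23%

VaR = z·σ = 2.326 × 3.11% = 7.234%.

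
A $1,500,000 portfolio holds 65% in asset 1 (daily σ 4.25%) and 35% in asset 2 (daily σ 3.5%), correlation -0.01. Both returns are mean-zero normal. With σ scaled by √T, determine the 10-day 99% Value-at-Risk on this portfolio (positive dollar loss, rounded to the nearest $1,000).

$332,000

σ_p = √(0.65²·4.25² + 0.35²·3.5² + 2·-0.01·0.65·0.35·4.25·3.5) = 3.011%.
σ_{10d} = 3.011% × √10 = 9.522%.
z(99%) = 2.326.
VaR = 2.326 × 9.522% = 22.148%; on $1,500,000 that is $332,220.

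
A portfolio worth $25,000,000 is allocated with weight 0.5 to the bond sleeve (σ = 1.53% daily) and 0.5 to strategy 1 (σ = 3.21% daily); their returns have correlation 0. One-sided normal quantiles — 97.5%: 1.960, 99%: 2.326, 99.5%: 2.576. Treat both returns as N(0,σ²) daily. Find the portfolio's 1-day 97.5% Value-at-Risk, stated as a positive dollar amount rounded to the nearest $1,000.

$871,000

σ_p² = 0.5²·1.53² + 0.5²·3.21² + 2·0·0.5·0.5·1.53·3.21 = 3.1612 (%²).
σ_p = √3.1612 = 1.778%.
VaR = 1.960 × 1.778% = 3.485%; on $25,000,000 that is $871,250.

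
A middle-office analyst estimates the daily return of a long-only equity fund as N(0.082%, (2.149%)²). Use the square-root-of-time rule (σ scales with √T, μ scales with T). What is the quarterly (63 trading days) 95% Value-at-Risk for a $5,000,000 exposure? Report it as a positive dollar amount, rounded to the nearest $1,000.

$1,145,000

At 95%, z = 1.645.
σ_{63d} = 2.149% × √63 = 17.057%; μ_{63d} = 63 × 0.082% = 5.166%.
VaR = −(5.166%) + 1.645 × 17.057% = 22.893%.
On $5,000,000: 0.22893 × $5,000,000 = $1,144,650.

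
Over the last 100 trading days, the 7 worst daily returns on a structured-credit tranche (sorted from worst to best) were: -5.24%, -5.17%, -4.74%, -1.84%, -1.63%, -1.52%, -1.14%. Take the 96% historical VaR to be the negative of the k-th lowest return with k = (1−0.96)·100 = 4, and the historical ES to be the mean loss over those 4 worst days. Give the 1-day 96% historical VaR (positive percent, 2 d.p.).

k = 4; the 4th lowest return is -1.84%, so VaR = 1.84%.

1.84%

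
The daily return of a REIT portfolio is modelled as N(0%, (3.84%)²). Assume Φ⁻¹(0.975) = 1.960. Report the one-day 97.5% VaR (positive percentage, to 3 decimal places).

7.526%

VaR = z·σ = 1.960 × 3.84% = 7.526%.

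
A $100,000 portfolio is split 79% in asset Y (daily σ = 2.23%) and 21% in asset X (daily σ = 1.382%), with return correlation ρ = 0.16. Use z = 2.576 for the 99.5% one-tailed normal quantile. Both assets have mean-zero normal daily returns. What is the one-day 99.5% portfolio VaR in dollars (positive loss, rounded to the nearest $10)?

$4,720

σ_p² = 0.79²·2.23² + 0.21²·1.382² + 2·0.16·0.79·0.21·2.23·1.382 = 3.3514 (%²).
σ_p = √3.3514 = 1.831%.
VaR = 2.576 × 1.831% = 4.717%; on $100,000 that is $4,717.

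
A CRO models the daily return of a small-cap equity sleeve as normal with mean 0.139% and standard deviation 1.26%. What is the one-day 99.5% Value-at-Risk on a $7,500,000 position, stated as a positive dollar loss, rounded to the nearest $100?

$233,000

At 99.5% one-sided, z = 2.576.
VaR = −μ + z·σ = −(0.139%) + 2.576 × 1.26% = 3.107%.
On $7,500,000: 0.03107 × $7,500,000 = $233,025.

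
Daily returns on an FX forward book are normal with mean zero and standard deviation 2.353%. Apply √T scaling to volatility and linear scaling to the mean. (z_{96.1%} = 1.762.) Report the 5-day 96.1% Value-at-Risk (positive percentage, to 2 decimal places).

σ_{5d} = 2.353% × √5 = 5.261%.
VaR = 1.762 × 5.261% = 9.270%.

9.27%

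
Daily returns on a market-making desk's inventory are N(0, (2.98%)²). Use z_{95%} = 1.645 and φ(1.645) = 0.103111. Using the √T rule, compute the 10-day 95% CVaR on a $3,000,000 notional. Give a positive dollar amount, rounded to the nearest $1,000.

$583,000

σ_{10d} = 2.98% × √10 = 9.424%.
ES multiplier = φ(z)/(1−α) = 0.103111/0.05 = 2.062.
ES = 9.424% × 2.062 = 19.432%; on $3,000,000: $582,960.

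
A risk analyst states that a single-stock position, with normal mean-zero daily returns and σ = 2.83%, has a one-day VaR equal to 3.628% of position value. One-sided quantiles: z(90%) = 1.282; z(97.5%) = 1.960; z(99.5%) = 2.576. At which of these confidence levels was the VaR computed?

Implied z = VaR/σ = 3.628 / 2.83 = 1.282.
This matches z(90%) = 1.282.

90%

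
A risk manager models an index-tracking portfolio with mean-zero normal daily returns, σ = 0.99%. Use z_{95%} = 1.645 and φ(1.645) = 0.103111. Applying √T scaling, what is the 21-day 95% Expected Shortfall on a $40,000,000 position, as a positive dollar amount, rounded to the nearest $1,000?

σ_{21d} = 0.99% × √21 = 4.537%.
ES multiplier = φ(z)/(1−α) = 0.103111/0.05 = 2.062.
ES = 4.537% × 2.062 = 9.355%; on $40,000,000: $3,742,000.

$3,742,000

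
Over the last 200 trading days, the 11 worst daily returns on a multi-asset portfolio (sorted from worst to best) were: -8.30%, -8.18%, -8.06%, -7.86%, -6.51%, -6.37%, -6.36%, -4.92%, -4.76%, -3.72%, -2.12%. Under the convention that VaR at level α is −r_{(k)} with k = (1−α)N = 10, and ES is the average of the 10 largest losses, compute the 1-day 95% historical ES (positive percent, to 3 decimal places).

6.504%

The 10 worst returns sum to -65.04%.
ES = −(-65.04%) / 10 = 6.504%.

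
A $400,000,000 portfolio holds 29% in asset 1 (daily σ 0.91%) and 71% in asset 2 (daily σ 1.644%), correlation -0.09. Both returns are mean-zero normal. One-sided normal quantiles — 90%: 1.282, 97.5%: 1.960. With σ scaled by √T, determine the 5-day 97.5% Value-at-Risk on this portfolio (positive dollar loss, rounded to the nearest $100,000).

$20,600,000

σ_p = √(0.29²·0.91² + 0.71²·1.644² + 2·-0.09·0.29·0.71·0.91·1.644) = 1.173%.
σ_{5d} = 1.173% × √5 = 2.623%.
VaR = 1.960 × 2.623% = 5.141%; on $400,000,000 that is $20,564,000.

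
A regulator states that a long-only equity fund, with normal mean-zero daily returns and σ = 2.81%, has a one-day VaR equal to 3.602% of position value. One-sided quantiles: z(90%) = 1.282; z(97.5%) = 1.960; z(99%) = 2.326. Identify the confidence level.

Implied z = VaR/σ = 3.602 / 2.81 = 1.282.
This matches z(90%) = 1.282.

90%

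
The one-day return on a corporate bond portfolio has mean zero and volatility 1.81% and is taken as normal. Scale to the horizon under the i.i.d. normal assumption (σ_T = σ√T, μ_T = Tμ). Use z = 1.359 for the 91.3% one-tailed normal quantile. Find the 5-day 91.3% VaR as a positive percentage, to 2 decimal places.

σ_{5d} = 1.81% × √5 = 4.047%.
VaR = 1.359 × 4.047% = 5.500%.

5.50%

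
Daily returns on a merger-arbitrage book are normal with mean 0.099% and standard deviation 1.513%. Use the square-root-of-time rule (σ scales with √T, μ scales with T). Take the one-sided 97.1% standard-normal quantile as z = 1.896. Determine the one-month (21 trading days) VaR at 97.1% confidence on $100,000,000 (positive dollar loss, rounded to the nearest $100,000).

σ_{21d} = 1.513% × √21 = 6.933%; μ_{21d} = 21 × 0.099% = 2.079%.
VaR = −(2.079%) + 1.896 × 6.933% = 11.066%.
On $100,000,000: 0.11066 × $100,000,000 = $11,066,000.

$11,100,000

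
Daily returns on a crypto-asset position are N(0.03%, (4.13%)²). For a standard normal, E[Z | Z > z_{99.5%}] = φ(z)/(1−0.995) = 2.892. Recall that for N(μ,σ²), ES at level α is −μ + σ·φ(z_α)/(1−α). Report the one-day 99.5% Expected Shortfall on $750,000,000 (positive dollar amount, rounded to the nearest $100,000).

$89,400,000

ES = −(0.03%) + 4.13% × 2.892 = 11.914%.
On $750,000,000: 0.11914 × $750,000,000 = $89,355,000.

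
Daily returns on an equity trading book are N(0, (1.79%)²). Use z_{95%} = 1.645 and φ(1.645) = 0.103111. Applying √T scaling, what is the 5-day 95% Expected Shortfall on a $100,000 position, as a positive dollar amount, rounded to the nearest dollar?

σ_{5d} = 1.79% × √5 = 4.003%.
ES multiplier = φ(z)/(1−α) = 0.103111/0.05 = 2.062.
ES = 4.003% × 2.062 = 8.254%; on $100,000: $8,254.

$8,254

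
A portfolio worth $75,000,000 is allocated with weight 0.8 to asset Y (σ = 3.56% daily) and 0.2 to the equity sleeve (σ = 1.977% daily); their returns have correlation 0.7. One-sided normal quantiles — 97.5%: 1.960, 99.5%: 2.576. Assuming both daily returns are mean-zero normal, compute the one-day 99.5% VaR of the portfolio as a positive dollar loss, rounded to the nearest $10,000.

$6,060,000

σ_p² = 0.8²·3.56² + 0.2²·1.977² + 2·0.7·0.8·0.2·3.56·1.977 = 9.8440 (%²).
σ_p = √9.8440 = 3.138%.
VaR = 2.576 × 3.138% = 8.083%; on $75,000,000 that is $6,062,250.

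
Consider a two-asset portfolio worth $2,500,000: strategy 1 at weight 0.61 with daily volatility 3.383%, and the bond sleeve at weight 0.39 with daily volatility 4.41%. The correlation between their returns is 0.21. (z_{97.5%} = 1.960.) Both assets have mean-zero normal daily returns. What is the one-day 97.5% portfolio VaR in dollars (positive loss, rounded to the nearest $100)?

$144,600

σ_p² = 0.61²·3.383² + 0.39²·4.41² + 2·0.21·0.61·0.39·3.383·4.41 = 8.7073 (%²).
σ_p = √8.7073 = 2.951%.
VaR = 1.960 × 2.951% = 5.784%; on $2,500,000 that is $144,600.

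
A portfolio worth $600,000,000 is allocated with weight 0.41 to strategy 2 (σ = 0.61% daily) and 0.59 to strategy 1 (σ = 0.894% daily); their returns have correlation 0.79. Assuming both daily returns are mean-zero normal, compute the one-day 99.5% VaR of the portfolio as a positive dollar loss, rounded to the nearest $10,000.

$11,450,000

σ_p² = 0.41²·0.61² + 0.59²·0.894² + 2·0.79·0.41·0.59·0.61·0.894 = 0.5492 (%²).
σ_p = √0.5492 = 0.741%.
At 99.5%, z = 2.576.
VaR = 2.576 × 0.741% = 1.909%; on $600,000,000 that is $11,454,000.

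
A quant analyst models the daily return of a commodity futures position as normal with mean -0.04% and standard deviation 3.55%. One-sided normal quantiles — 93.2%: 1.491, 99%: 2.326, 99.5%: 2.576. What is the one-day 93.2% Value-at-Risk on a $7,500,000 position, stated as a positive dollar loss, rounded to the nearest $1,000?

$400,000

VaR = −μ + z·σ = −(-0.04%) + 1.491 × 3.55% = 5.333%.
On $7,500,000: 0.05333 × $7,500,000 = $399,975.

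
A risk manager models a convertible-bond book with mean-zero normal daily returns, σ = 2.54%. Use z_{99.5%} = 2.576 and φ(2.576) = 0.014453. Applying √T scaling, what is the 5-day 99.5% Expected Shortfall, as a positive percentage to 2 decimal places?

16.42%

σ_{5d} = 2.54% × √5 = 5.680%.
ES multiplier = φ(z)/(1−α) = 0.014453/0.005 = 2.891.
ES = 5.680% × 2.891 = 16.421%.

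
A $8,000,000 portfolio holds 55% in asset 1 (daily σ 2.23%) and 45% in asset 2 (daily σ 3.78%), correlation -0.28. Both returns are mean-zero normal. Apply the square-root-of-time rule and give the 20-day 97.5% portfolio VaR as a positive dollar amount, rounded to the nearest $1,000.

σ_p = √(0.55²·2.23² + 0.45²·3.78² + 2·-0.28·0.55·0.45·2.23·3.78) = 1.797%.
σ_{20d} = 1.797% × √20 = 8.036%.
z(97.5%) = 1.960.
VaR = 1.960 × 8.036% = 15.751%; on $8,000,000 that is $1,260,080.

$1,260,000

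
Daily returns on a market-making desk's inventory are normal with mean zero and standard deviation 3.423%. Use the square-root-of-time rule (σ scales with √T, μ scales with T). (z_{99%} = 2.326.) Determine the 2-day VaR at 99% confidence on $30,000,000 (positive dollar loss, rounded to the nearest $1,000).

$3,378,000

σ_{2d} = 3.423% × √2 = 4.841%.
VaR = 2.326 × 4.841% = 11.260%.
On $30,000,000: 0.11260 × $30,000,000 = $3,378,000.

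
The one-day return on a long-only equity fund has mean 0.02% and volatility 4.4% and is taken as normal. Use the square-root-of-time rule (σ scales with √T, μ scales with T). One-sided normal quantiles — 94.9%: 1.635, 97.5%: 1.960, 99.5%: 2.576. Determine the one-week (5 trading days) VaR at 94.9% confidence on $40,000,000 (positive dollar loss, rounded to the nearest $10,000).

$6,390,000

σ_{5d} = 4.4% × √5 = 9.839%; μ_{5d} = 5 × 0.02% = 0.100%.
VaR = −(0.100%) + 1.635 × 9.839% = 15.987%.
On $40,000,000: 0.15987 × $40,000,000 = $6,394,800.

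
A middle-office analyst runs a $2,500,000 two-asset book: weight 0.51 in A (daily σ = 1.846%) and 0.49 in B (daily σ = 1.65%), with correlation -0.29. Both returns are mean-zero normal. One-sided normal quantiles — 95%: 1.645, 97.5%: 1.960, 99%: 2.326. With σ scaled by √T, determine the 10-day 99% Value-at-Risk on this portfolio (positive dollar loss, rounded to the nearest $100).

σ_p = √(0.51²·1.846² + 0.49²·1.65² + 2·-0.29·0.51·0.49·1.846·1.65) = 1.048%.
σ_{10d} = 1.048% × √10 = 3.314%.
VaR = 2.326 × 3.314% = 7.708%; on $2,500,000 that is $192,700.

$192,700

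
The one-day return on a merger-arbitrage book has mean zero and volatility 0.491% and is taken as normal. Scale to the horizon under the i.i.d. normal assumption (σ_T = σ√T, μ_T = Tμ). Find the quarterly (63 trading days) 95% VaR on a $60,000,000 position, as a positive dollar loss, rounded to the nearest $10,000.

$3,850,000

At 95%, z = 1.645.
σ_{63d} = 0.491% × √63 = 3.897%.
VaR = 1.645 × 3.897% = 6.411%.
On $60,000,000: 0.06411 × $60,000,000 = $3,846,600.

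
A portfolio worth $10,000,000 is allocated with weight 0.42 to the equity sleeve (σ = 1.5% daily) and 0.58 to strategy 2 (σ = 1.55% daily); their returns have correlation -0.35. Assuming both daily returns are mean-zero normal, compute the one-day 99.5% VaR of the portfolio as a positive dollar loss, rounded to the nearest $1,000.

$232,000

σ_p² = 0.42²·1.5² + 0.58²·1.55² + 2·-0.35·0.42·0.58·1.5·1.55 = 0.8086 (%²).
σ_p = √0.8086 = 0.899%.
At 99.5%, z = 2.576.
VaR = 2.576 × 0.899% = 2.316%; on $10,000,000 that is $231,600.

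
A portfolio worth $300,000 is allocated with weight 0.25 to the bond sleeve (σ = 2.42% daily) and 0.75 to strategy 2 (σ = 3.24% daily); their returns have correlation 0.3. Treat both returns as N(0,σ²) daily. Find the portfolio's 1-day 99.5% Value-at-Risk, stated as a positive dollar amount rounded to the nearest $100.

$20,700

σ_p² = 0.25²·2.42² + 0.75²·3.24² + 2·0.3·0.25·0.75·2.42·3.24 = 7.1530 (%²).
σ_p = √7.1530 = 2.675%.
At 99.5%, z = 2.576.
VaR = 2.576 × 2.675% = 6.891%; on $300,000 that is $20,673.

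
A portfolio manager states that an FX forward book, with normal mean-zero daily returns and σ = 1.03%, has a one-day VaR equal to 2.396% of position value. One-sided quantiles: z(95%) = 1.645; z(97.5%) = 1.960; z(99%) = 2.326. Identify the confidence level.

99%

Implied z = VaR/σ = 2.396 / 1.03 = 2.326.
This matches z(99%) = 2.326.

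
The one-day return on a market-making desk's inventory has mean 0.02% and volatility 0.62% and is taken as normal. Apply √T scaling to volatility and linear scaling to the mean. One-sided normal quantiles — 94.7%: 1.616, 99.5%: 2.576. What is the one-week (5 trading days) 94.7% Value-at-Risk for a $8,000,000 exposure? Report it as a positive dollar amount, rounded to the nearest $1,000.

σ_{5d} = 0.62% × √5 = 1.386%; μ_{5d} = 5 × 0.02% = 0.100%.
VaR = −(0.100%) + 1.616 × 1.386% = 2.140%.
On $8,000,000: 0.02140 × $8,000,000 = $171,200.

$171,000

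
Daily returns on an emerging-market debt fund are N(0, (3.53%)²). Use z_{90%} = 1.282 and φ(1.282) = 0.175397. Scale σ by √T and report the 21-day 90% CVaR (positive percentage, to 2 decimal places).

28.37%

σ_{21d} = 3.53% × √21 = 16.176%.
ES multiplier = φ(z)/(1−α) = 0.175397/0.1 = 1.754.
ES = 16.176% × 1.754 = 28.373%.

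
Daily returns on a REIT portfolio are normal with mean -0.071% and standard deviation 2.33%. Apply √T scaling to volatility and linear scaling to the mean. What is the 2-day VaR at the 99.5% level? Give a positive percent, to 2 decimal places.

8.63%

At 99.5%, z = 2.576.
σ_{2d} = 2.33% × √2 = 3.295%; μ_{2d} = 2 × -0.071% = -0.142%.
VaR = −(-0.142%) + 2.576 × 3.295% = 8.630%.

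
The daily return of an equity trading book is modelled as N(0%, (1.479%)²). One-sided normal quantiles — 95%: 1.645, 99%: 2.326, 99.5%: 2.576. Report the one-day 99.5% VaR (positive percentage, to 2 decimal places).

3.81%

VaR = z·σ = 2.576 × 1.479% = 3.810%.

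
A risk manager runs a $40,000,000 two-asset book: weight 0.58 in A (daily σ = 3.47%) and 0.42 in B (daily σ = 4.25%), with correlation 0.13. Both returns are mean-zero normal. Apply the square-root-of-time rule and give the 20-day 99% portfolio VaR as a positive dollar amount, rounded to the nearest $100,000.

$11,900,000

σ_p = √(0.58²·3.47² + 0.42²·4.25² + 2·0.13·0.58·0.42·3.47·4.25) = 2.858%.
σ_{20d} = 2.858% × √20 = 12.781%.
z(99%) = 2.326.
VaR = 2.326 × 12.781% = 29.729%; on $40,000,000 that is $11,891,600.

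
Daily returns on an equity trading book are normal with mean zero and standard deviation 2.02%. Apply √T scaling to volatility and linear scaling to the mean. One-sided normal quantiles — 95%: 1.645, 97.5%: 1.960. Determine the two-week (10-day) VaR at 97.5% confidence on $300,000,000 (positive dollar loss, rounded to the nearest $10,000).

$37,560,000

σ_{10d} = 2.02% × √10 = 6.388%.
VaR = 1.960 × 6.388% = 12.520%.
On $300,000,000: 0.12520 × $300,000,000 = $37,560,000.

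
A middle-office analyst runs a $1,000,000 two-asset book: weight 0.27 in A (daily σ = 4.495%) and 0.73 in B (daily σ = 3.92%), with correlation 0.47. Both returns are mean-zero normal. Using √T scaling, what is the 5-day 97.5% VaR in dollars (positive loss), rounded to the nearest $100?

$157,600

σ_p = √(0.27²·4.495² + 0.73²·3.92² + 2·0.47·0.27·0.73·4.495·3.92) = 3.595%.
σ_{5d} = 3.595% × √5 = 8.039%.
z(97.5%) = 1.960.
VaR = 1.960 × 8.039% = 15.756%; on $1,000,000 that is $157,560.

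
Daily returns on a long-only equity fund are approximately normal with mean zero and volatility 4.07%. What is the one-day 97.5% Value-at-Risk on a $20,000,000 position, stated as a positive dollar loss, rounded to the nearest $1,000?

At 97.5% one-sided, z = 1.960.
VaR = z·σ = 1.960 × 4.07% = 7.977%.
On $20,000,000: 0.07977 × $20,000,000 = $1,595,400.

$1,595,000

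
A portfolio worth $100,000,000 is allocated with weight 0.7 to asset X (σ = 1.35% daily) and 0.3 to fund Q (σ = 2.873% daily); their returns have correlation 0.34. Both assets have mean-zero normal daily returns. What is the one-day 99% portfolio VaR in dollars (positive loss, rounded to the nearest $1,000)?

$3,442,000

σ_p² = 0.7²·1.35² + 0.3²·2.873² + 2·0.34·0.7·0.3·1.35·2.873 = 2.1898 (%²).
σ_p = √2.1898 = 1.480%.
At 99%, z = 2.326.
VaR = 2.326 × 1.480% = 3.442%; on $100,000,000 that is $3,442,000.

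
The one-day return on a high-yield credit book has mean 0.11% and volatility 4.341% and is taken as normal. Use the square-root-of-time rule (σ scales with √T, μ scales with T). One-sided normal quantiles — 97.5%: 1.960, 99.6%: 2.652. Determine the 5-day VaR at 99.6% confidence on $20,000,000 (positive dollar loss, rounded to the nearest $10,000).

$5,040,000

σ_{5d} = 4.341% × √5 = 9.707%; μ_{5d} = 5 × 0.11% = 0.550%.
VaR = −(0.550%) + 2.652 × 9.707% = 25.193%.
On $20,000,000: 0.25193 × $20,000,000 = $5,038,600.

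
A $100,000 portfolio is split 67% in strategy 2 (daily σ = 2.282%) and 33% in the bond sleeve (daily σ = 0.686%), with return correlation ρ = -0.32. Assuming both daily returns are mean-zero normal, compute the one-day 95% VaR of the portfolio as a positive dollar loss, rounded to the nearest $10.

σ_p² = 0.67²·2.282² + 0.33²·0.686² + 2·-0.32·0.67·0.33·2.282·0.686 = 2.1674 (%²).
σ_p = √2.1674 = 1.472%.
At 95%, z = 1.645.
VaR = 1.645 × 1.472% = 2.421%; on $100,000 that is $2,421.

$2,420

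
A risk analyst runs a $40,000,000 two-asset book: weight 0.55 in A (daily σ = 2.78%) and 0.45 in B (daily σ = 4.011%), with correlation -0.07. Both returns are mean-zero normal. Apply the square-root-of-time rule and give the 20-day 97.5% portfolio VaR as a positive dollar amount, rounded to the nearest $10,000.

$8,000,000

σ_p = √(0.55²·2.78² + 0.45²·4.011² + 2·-0.07·0.55·0.45·2.78·4.011) = 2.282%.
σ_{20d} = 2.282% × √20 = 10.205%.
z(97.5%) = 1.960.
VaR = 1.960 × 10.205% = 20.002%; on $40,000,000 that is $8,000,800.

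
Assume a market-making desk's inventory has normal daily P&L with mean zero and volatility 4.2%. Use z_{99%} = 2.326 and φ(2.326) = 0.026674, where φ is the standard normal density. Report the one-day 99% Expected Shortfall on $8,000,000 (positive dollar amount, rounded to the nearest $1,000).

$896,000

Tail multiplier: φ(z)/(1−α) = 0.026674 / 0.01 = 2.667.
ES = 4.2% × 2.667 = 11.201%.
On $8,000,000: 0.11201 × $8,000,000 = $896,080.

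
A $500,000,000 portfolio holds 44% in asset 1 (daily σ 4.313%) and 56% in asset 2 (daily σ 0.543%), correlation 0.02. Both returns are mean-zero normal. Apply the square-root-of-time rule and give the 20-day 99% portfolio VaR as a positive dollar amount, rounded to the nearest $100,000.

$100,300,000

σ_p = √(0.44²·4.313² + 0.56²·0.543² + 2·0.02·0.44·0.56·4.313·0.543) = 1.928%.
σ_{20d} = 1.928% × √20 = 8.622%.
z(99%) = 2.326.
VaR = 2.326 × 8.622% = 20.055%; on $500,000,000 that is $100,275,000.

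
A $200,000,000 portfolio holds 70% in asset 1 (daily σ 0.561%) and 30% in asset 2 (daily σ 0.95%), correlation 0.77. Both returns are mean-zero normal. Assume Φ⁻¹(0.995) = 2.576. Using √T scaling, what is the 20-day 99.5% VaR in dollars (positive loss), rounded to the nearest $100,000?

$14,700,000

σ_p = √(0.7²·0.561² + 0.3²·0.95² + 2·0.77·0.7·0.3·0.561·0.95) = 0.639%.
σ_{20d} = 0.639% × √20 = 2.858%.
VaR = 2.576 × 2.858% = 7.362%; on $200,000,000 that is $14,724,000.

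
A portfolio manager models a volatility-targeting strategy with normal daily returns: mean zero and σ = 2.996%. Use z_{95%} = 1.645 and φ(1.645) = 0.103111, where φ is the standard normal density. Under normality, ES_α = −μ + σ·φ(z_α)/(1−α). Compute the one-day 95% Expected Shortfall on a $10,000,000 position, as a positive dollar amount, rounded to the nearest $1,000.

$618,000

Tail multiplier: φ(z)/(1−α) = 0.103111 / 0.05 = 2.062.
ES = 2.996% × 2.062 = 6.178%.
On $10,000,000: 0.06178 × $10,000,000 = $617,800.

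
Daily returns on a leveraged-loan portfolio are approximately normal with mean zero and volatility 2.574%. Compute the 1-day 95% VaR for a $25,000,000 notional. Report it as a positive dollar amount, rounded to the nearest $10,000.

At 95% one-sided, z = 1.645.
VaR = z·σ = 1.645 × 2.574% = 4.234%.
On $25,000,000: 0.04234 × $25,000,000 = $1,058,500.

$1,060,000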